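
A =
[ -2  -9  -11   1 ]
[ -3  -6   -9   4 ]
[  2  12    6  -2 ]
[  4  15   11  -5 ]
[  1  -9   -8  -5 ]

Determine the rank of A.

Row reduce to echelon form.
R2 ← R2 − (3/2)·R1: [0, 15/2, 15/2, 5/2]
R3 ← R3 + R1: [0, 3, -5, -1]
R4 ← R4 + (2)·R1: [0, -3, -11, -3]
R5 ← R5 + (1/2)·R1: [0, -27/2, -27/2, -9/2]
R3 ← R3 − (2/5)·R2: [0, 0, -8, -2]
R4 ← R4 + (2/5)·R2: [0, 0, -8, -2]
R5 ← R5 + (9/5)·R2: [0, 0, 0, 0]
R4 ← R4 − R3: [0, 0, 0, 0]
Echelon form has 3 nonzero rows, so rank(A) = 3.

3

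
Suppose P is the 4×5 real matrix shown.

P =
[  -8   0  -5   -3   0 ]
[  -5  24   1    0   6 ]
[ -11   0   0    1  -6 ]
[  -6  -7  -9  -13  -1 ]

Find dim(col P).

4

Row reduce to echelon form.
R2 ← R2 − (5/8)·R1: [0, 24, 33/8, 15/8, 6]
R3 ← R3 − (11/8)·R1: [0, 0, 55/8, 41/8, -6]
R4 ← R4 − (3/4)·R1: [0, -7, -21/4, -43/4, -1]
R4 ← R4 + (7/24)·R2: [0, 0, -259/64, -653/64, 3/4]
R4 ← R4 + (259/440)·R3: [0, 0, 0, -1581/220, -153/55]
Echelon form has 4 nonzero rows, so rank(P) = 4.
The column space has dimension equal to the rank: 4.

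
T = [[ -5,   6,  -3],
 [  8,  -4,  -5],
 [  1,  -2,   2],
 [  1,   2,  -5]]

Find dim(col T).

2

Row reduce to echelon form.
R2 ← R2 + (8/5)·R1: [0, 28/5, -49/5]
R3 ← R3 + (1/5)·R1: [0, -4/5, 7/5]
R4 ← R4 + (1/5)·R1: [0, 16/5, -28/5]
R3 ← R3 + (1/7)·R2: [0, 0, 0]
R4 ← R4 − (4/7)·R2: [0, 0, 0]
Echelon form has 2 nonzero rows, so rank(T) = 2.
The column space has dimension equal to the rank: 2.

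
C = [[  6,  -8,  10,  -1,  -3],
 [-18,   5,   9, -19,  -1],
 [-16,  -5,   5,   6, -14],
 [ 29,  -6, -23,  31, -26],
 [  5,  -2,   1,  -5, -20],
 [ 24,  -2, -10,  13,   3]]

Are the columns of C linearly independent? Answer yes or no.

yes

Row reduce C to echelon form.
R2 ← R2 + (3)·R1: [0, -19, 39, -22, -10]
R3 ← R3 + (8/3)·R1: [0, -79/3, 95/3, 10/3, -22]
R4 ← R4 − (29/6)·R1: [0, 98/3, -214/3, 215/6, -23/2]
R5 ← R5 − (5/6)·R1: [0, 14/3, -22/3, -25/6, -35/2]
R6 ← R6 − (4)·R1: [0, 30, -50, 17, 15]
R3 ← R3 − (79/57)·R2: [0, 0, -1276/57, 1928/57, -464/57]
R4 ← R4 + (98/57)·R2: [0, 0, -244/57, -227/114, -3271/114]
R5 ← R5 + (14/57)·R2: [0, 0, 128/57, -1091/114, -2275/114]
R6 ← R6 + (30/19)·R2: [0, 0, 220/19, -337/19, -15/19]
R4 ← R4 − (61/319)·R3: [0, 0, 0, -5397/638, -597/22]
R5 ← R5 + (32/319)·R3: [0, 0, 0, -3941/638, -457/22]
R6 ← R6 + (15/29)·R3: [0, 0, 0, -7/29, -5]
R5 ← R5 − (563/771)·R4: [0, 0, 0, 0, -246/257]
R6 ← R6 − (22/771)·R4: [0, 0, 0, 0, -1086/257]
R6 ← R6 − (181/41)·R5: [0, 0, 0, 0, 0]
5 pivots among 5 columns.
Every column is a pivot column, so the columns are linearly independent.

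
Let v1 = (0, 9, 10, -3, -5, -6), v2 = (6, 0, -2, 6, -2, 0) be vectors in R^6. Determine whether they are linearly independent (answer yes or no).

Form the matrix with these vectors as rows and row reduce.
Swap R1 ↔ R2
2 nonzero rows, so the 2 vectors span a space of dimension 2.
Since 2 = 2, the vectors are linearly independent.

yes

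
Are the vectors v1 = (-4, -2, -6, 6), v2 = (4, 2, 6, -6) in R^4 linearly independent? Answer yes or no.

no

Form the matrix with these vectors as rows and row reduce.
R2 ← R2 + R1: [0, 0, 0, 0]
1 nonzero row, so the 2 vectors span a space of dimension 1.
Since 1 < 2, the vectors are linearly dependent.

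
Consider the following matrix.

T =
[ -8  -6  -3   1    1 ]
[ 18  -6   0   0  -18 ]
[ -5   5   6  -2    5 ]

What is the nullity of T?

Row reduce to echelon form.
R2 ← R2 + (9/4)·R1: [0, -39/2, -27/4, 9/4, -63/4]
R3 ← R3 − (5/8)·R1: [0, 35/4, 63/8, -21/8, 35/8]
R3 ← R3 + (35/78)·R2: [0, 0, 63/13, -21/13, -35/13]
3 nonzero rows, so rank(T) = 3.
T has 5 columns; by rank–nullity, nullity = 5 − 3 = 2.

2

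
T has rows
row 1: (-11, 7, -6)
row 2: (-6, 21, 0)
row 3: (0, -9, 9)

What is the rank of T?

3

Row reduce to echelon form.
R2 ← R2 − (6/11)·R1: [0, 189/11, 36/11]
R3 ← R3 + (11/21)·R2: [0, 0, 75/7]
Echelon form has 3 nonzero rows, so rank(T) = 3.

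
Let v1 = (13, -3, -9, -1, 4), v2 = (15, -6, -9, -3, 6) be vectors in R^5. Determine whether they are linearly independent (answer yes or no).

yes

Form the matrix with these vectors as rows and row reduce.
R2 ← R2 − (15/13)·R1: [0, -33/13, 18/13, -24/13, 18/13]
2 nonzero rows, so the 2 vectors span a space of dimension 2.
Since 2 = 2, the vectors are linearly independent.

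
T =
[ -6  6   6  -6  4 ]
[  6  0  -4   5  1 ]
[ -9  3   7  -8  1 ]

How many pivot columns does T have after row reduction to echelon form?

2

Row reduce to echelon form.
R2 ← R2 + R1: [0, 6, 2, -1, 5]
R3 ← R3 − (3/2)·R1: [0, -6, -2, 1, -5]
R3 ← R3 + R2: [0, 0, 0, 0, 0]
Echelon form has 2 nonzero rows, so rank(T) = 2.
Each nonzero row contributes one pivot column: 2 pivot columns.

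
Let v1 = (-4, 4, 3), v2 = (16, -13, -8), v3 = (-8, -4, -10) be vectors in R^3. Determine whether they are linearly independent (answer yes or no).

no

Form the matrix with these vectors as rows and row reduce.
R2 ← R2 + (4)·R1: [0, 3, 4]
R3 ← R3 − (2)·R1: [0, -12, -16]
R3 ← R3 + (4)·R2: [0, 0, 0]
2 nonzero rows, so the 3 vectors span a space of dimension 2.
Since 2 < 3, the vectors are linearly dependent.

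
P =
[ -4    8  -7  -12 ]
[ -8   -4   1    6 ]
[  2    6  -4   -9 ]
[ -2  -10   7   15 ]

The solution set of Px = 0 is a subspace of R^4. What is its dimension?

2

Row reduce to echelon form.
R2 ← R2 − (2)·R1: [0, -20, 15, 30]
R3 ← R3 + (1/2)·R1: [0, 10, -15/2, -15]
R4 ← R4 − (1/2)·R1: [0, -14, 21/2, 21]
R3 ← R3 + (1/2)·R2: [0, 0, 0, 0]
R4 ← R4 − (7/10)·R2: [0, 0, 0, 0]
2 nonzero rows, so rank(P) = 2.
P has 4 columns; by rank–nullity, nullity = 4 − 2 = 2.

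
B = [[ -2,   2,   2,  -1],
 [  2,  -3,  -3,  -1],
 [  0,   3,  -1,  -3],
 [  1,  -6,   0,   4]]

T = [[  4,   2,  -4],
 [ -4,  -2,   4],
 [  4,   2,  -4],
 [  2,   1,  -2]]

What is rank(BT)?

1

First compute BT:
[[-10,  -5,  10],
 [  6,   3,  -6],
 [-22, -11,  22],
 [ 36,  18, -36]]
Now row reduce the product.
R2 ← R2 + (3/5)·R1: [0, 0, 0]
R3 ← R3 − (11/5)·R1: [0, 0, 0]
R4 ← R4 + (18/5)·R1: [0, 0, 0]
1 nonzero row, so rank(BT) = 1.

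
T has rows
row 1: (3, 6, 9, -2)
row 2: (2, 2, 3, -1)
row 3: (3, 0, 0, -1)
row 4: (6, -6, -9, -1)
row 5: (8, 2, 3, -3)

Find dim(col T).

Row reduce to echelon form.
R2 ← R2 − (2/3)·R1: [0, -2, -3, 1/3]
R3 ← R3 − R1: [0, -6, -9, 1]
R4 ← R4 − (2)·R1: [0, -18, -27, 3]
R5 ← R5 − (8/3)·R1: [0, -14, -21, 7/3]
R3 ← R3 − (3)·R2: [0, 0, 0, 0]
R4 ← R4 − (9)·R2: [0, 0, 0, 0]
R5 ← R5 − (7)·R2: [0, 0, 0, 0]
Echelon form has 2 nonzero rows, so rank(T) = 2.
The column space has dimension equal to the rank: 2.

2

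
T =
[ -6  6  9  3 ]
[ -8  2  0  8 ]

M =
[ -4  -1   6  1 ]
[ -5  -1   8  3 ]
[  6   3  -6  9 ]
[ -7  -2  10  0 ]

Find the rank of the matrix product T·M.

First compute TM:
[[ 27,  21, -12,  93],
 [-34, -10,  48,  -2]]
Now row reduce the product.
R2 ← R2 + (34/27)·R1: [0, 148/9, 296/9, 1036/9]
2 nonzero rows, so rank(TM) = 2.

2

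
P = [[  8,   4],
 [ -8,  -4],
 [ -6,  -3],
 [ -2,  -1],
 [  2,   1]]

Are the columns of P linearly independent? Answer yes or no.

no

Row reduce P to echelon form.
R2 ← R2 + R1: [0, 0]
R3 ← R3 + (3/4)·R1: [0, 0]
R4 ← R4 + (1/4)·R1: [0, 0]
R5 ← R5 − (1/4)·R1: [0, 0]
1 pivot among 2 columns.
Only 1 < 2 pivot columns, so the columns are linearly dependent.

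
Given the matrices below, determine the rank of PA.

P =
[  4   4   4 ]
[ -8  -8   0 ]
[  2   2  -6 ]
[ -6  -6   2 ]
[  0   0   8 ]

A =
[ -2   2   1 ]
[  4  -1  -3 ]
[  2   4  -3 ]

First compute PA:
[[ 16,  20, -20],
 [-16,  -8,  16],
 [ -8, -22,  14],
 [ -8,   2,   6],
 [ 16,  32, -24]]
Now row reduce the product.
R2 ← R2 + R1: [0, 12, -4]
R3 ← R3 + (1/2)·R1: [0, -12, 4]
R4 ← R4 + (1/2)·R1: [0, 12, -4]
R5 ← R5 − R1: [0, 12, -4]
R3 ← R3 + R2: [0, 0, 0]
R4 ← R4 − R2: [0, 0, 0]
R5 ← R5 − R2: [0, 0, 0]
2 nonzero rows, so rank(PA) = 2.

2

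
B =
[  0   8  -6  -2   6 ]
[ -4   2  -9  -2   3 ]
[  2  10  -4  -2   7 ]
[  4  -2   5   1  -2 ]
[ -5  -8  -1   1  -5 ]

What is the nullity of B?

Row reduce to echelon form.
Swap R1 ↔ R2
R3 ← R3 + (1/2)·R1: [0, 11, -17/2, -3, 17/2]
R4 ← R4 + R1: [0, 0, -4, -1, 1]
R5 ← R5 − (5/4)·R1: [0, -21/2, 41/4, 7/2, -35/4]
R3 ← R3 − (11/8)·R2: [0, 0, -1/4, -1/4, 1/4]
R5 ← R5 + (21/16)·R2: [0, 0, 19/8, 7/8, -7/8]
R4 ← R4 − (16)·R3: [0, 0, 0, 3, -3]
R5 ← R5 + (19/2)·R3: [0, 0, 0, -3/2, 3/2]
R5 ← R5 + (1/2)·R4: [0, 0, 0, 0, 0]
4 nonzero rows, so rank(B) = 4.
B has 5 columns; by rank–nullity, nullity = 5 − 4 = 1.

1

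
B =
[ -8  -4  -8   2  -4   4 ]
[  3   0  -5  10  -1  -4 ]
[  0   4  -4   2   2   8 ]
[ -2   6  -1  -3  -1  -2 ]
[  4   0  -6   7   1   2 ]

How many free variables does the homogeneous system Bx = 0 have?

1

Row reduce to echelon form.
R2 ← R2 + (3/8)·R1: [0, -3/2, -8, 43/4, -5/2, -5/2]
R4 ← R4 − (1/4)·R1: [0, 7, 1, -7/2, 0, -3]
R5 ← R5 + (1/2)·R1: [0, -2, -10, 8, -1, 4]
R3 ← R3 + (8/3)·R2: [0, 0, -76/3, 92/3, -14/3, 4/3]
R4 ← R4 + (14/3)·R2: [0, 0, -109/3, 140/3, -35/3, -44/3]
R5 ← R5 − (4/3)·R2: [0, 0, 2/3, -19/3, 7/3, 22/3]
R4 ← R4 − (109/76)·R3: [0, 0, 0, 51/19, -189/38, -315/19]
R5 ← R5 + (1/38)·R3: [0, 0, 0, -105/19, 42/19, 140/19]
R5 ← R5 + (35/17)·R4: [0, 0, 0, 0, -273/34, -455/17]
5 nonzero rows, so rank(B) = 5.
B has 6 columns; by rank–nullity, nullity = 6 − 5 = 1.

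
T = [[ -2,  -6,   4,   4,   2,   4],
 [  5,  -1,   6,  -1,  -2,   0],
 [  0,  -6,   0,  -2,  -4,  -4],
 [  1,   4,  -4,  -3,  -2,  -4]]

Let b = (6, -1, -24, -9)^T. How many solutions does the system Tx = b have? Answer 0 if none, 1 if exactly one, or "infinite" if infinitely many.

Row reduce the augmented matrix [T | b].
R2 ← R2 + (5/2)·R1: [0, -16, 16, 9, 3, 10, 14]
R4 ← R4 + (1/2)·R1: [0, 1, -2, -1, -1, -2, -6]
R3 ← R3 − (3/8)·R2: [0, 0, -6, -43/8, -41/8, -31/4, -117/4]
R4 ← R4 + (1/16)·R2: [0, 0, -1, -7/16, -13/16, -11/8, -41/8]
R4 ← R4 − (1/6)·R3: [0, 0, 0, 11/24, 1/24, -1/12, -1/4]
The echelon form has 4 nonzero rows, and every pivot lies in the first 6 columns, so rank(T) = rank([T|b]) = 4.
The system is consistent.
rank = 4 < 6 unknowns, so there are infinitely many solutions.

infinite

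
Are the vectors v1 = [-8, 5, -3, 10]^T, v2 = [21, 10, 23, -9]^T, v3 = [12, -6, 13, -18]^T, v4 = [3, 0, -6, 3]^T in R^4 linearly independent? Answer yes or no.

yes

Form the matrix with these vectors as rows and row reduce.
R2 ← R2 + (21/8)·R1: [0, 185/8, 121/8, 69/4]
R3 ← R3 + (3/2)·R1: [0, 3/2, 17/2, -3]
R4 ← R4 + (3/8)·R1: [0, 15/8, -57/8, 27/4]
R3 ← R3 − (12/185)·R2: [0, 0, 1391/185, -762/185]
R4 ← R4 − (3/37)·R2: [0, 0, -309/37, 198/37]
R4 ← R4 + (1545/1391)·R3: [0, 0, 0, 1080/1391]
4 nonzero rows, so the 4 vectors span a space of dimension 4.
Since 4 = 4, the vectors are linearly independent.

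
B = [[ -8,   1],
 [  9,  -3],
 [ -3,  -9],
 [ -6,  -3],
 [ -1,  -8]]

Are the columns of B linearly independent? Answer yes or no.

yes

Row reduce B to echelon form.
R2 ← R2 + (9/8)·R1: [0, -15/8]
R3 ← R3 − (3/8)·R1: [0, -75/8]
R4 ← R4 − (3/4)·R1: [0, -15/4]
R5 ← R5 − (1/8)·R1: [0, -65/8]
R3 ← R3 − (5)·R2: [0, 0]
R4 ← R4 − (2)·R2: [0, 0]
R5 ← R5 − (13/3)·R2: [0, 0]
2 pivots among 2 columns.
Every column is a pivot column, so the columns are linearly independent.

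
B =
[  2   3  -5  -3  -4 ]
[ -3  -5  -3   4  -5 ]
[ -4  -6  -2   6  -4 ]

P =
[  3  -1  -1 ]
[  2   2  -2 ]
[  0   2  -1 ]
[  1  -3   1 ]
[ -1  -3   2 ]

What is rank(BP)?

2

First compute BP:
[[ 13,  15, -14],
 [-10, -10,  10],
 [-14, -18,  16]]
Now row reduce the product.
R2 ← R2 + (10/13)·R1: [0, 20/13, -10/13]
R3 ← R3 + (14/13)·R1: [0, -24/13, 12/13]
R3 ← R3 + (6/5)·R2: [0, 0, 0]
2 nonzero rows, so rank(BP) = 2.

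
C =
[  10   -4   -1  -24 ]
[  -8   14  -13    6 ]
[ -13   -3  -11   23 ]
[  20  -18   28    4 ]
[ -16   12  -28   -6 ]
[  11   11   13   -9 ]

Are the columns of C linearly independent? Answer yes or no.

yes

Row reduce C to echelon form.
R2 ← R2 + (4/5)·R1: [0, 54/5, -69/5, -66/5]
R3 ← R3 + (13/10)·R1: [0, -41/5, -123/10, -41/5]
R4 ← R4 − (2)·R1: [0, -10, 30, 52]
R5 ← R5 + (8/5)·R1: [0, 28/5, -148/5, -222/5]
R6 ← R6 − (11/10)·R1: [0, 77/5, 141/10, 87/5]
R3 ← R3 + (41/54)·R2: [0, 0, -205/9, -164/9]
R4 ← R4 + (25/27)·R2: [0, 0, 155/9, 358/9]
R5 ← R5 − (14/27)·R2: [0, 0, -202/9, -338/9]
R6 ← R6 − (77/54)·R2: [0, 0, 304/9, 326/9]
R4 ← R4 + (31/41)·R3: [0, 0, 0, 26]
R5 ← R5 − (202/205)·R3: [0, 0, 0, -98/5]
R6 ← R6 + (304/205)·R3: [0, 0, 0, 46/5]
R5 ← R5 + (49/65)·R4: [0, 0, 0, 0]
R6 ← R6 − (23/65)·R4: [0, 0, 0, 0]
4 pivots among 4 columns.
Every column is a pivot column, so the columns are linearly independent.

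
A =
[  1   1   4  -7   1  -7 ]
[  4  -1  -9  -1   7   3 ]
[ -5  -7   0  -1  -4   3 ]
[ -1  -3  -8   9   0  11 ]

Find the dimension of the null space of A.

2

Row reduce to echelon form.
R2 ← R2 − (4)·R1: [0, -5, -25, 27, 3, 31]
R3 ← R3 + (5)·R1: [0, -2, 20, -36, 1, -32]
R4 ← R4 + R1: [0, -2, -4, 2, 1, 4]
R3 ← R3 − (2/5)·R2: [0, 0, 30, -234/5, -1/5, -222/5]
R4 ← R4 − (2/5)·R2: [0, 0, 6, -44/5, -1/5, -42/5]
R4 ← R4 − (1/5)·R3: [0, 0, 0, 14/25, -4/25, 12/25]
4 nonzero rows, so rank(A) = 4.
A has 6 columns; by rank–nullity, nullity = 6 − 4 = 2.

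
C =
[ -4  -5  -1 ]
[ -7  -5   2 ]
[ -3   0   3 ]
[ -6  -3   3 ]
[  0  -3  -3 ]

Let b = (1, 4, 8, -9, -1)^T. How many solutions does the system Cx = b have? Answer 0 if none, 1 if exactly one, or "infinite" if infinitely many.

Row reduce the augmented matrix [C | b].
R2 ← R2 − (7/4)·R1: [0, 15/4, 15/4, 9/4]
R3 ← R3 − (3/4)·R1: [0, 15/4, 15/4, 29/4]
R4 ← R4 − (3/2)·R1: [0, 9/2, 9/2, -21/2]
R3 ← R3 − R2: [0, 0, 0, 5]
R4 ← R4 − (6/5)·R2: [0, 0, 0, -66/5]
R5 ← R5 + (4/5)·R2: [0, 0, 0, 4/5]
R4 ← R4 + (66/25)·R3: [0, 0, 0, 0]
R5 ← R5 − (4/25)·R3: [0, 0, 0, 0]
The echelon form has 3 nonzero rows; the last pivot sits in the augmented column, so rank(C) = 2 but rank([C|b]) = 3.
Since the ranks differ, the system is inconsistent.
It has no solutions.

0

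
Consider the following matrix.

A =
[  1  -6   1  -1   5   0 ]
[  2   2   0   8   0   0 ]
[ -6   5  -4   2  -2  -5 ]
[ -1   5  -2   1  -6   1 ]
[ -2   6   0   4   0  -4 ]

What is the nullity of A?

2

Row reduce to echelon form.
R2 ← R2 − (2)·R1: [0, 14, -2, 10, -10, 0]
R3 ← R3 + (6)·R1: [0, -31, 2, -4, 28, -5]
R4 ← R4 + R1: [0, -1, -1, 0, -1, 1]
R5 ← R5 + (2)·R1: [0, -6, 2, 2, 10, -4]
R3 ← R3 + (31/14)·R2: [0, 0, -17/7, 127/7, 41/7, -5]
R4 ← R4 + (1/14)·R2: [0, 0, -8/7, 5/7, -12/7, 1]
R5 ← R5 + (3/7)·R2: [0, 0, 8/7, 44/7, 40/7, -4]
R4 ← R4 − (8/17)·R3: [0, 0, 0, -133/17, -76/17, 57/17]
R5 ← R5 + (8/17)·R3: [0, 0, 0, 252/17, 144/17, -108/17]
R5 ← R5 + (36/19)·R4: [0, 0, 0, 0, 0, 0]
4 nonzero rows, so rank(A) = 4.
A has 6 columns; by rank–nullity, nullity = 6 − 4 = 2.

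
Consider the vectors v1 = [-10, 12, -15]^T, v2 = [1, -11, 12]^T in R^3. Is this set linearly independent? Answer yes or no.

Form the matrix with these vectors as rows and row reduce.
R2 ← R2 + (1/10)·R1: [0, -49/5, 21/2]
2 nonzero rows, so the 2 vectors span a space of dimension 2.
Since 2 = 2, the vectors are linearly independent.

yes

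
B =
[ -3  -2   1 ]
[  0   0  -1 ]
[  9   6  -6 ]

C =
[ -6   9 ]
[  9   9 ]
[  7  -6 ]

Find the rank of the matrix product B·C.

First compute BC:
[[  7, -51],
 [ -7,   6],
 [-42, 171]]
Now row reduce the product.
R2 ← R2 + R1: [0, -45]
R3 ← R3 + (6)·R1: [0, -135]
R3 ← R3 − (3)·R2: [0, 0]
2 nonzero rows, so rank(BC) = 2.

2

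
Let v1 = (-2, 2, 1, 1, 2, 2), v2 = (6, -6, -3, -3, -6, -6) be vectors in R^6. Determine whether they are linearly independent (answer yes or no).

Form the matrix with these vectors as rows and row reduce.
R2 ← R2 + (3)·R1: [0, 0, 0, 0, 0, 0]
1 nonzero row, so the 2 vectors span a space of dimension 1.
Since 1 < 2, the vectors are linearly dependent.

no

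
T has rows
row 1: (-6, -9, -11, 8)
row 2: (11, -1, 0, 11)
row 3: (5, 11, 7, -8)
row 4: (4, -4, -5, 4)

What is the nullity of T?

0

Row reduce to echelon form.
R2 ← R2 + (11/6)·R1: [0, -35/2, -121/6, 77/3]
R3 ← R3 + (5/6)·R1: [0, 7/2, -13/6, -4/3]
R4 ← R4 + (2/3)·R1: [0, -10, -37/3, 28/3]
R3 ← R3 + (1/5)·R2: [0, 0, -31/5, 19/5]
R4 ← R4 − (4/7)·R2: [0, 0, -17/21, -16/3]
R4 ← R4 − (85/651)·R3: [0, 0, 0, -1265/217]
4 nonzero rows, so rank(T) = 4.
T has 4 columns; by rank–nullity, nullity = 4 − 4 = 0.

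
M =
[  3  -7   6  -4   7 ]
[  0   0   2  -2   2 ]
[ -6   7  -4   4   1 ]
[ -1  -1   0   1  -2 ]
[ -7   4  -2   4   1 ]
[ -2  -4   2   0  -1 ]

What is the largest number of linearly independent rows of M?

Row reduce to echelon form.
R3 ← R3 + (2)·R1: [0, -7, 8, -4, 15]
R4 ← R4 + (1/3)·R1: [0, -10/3, 2, -1/3, 1/3]
R5 ← R5 + (7/3)·R1: [0, -37/3, 12, -16/3, 52/3]
R6 ← R6 + (2/3)·R1: [0, -26/3, 6, -8/3, 11/3]
Swap R2 ↔ R3
R4 ← R4 − (10/21)·R2: [0, 0, -38/21, 11/7, -143/21]
R5 ← R5 − (37/21)·R2: [0, 0, -44/21, 12/7, -191/21]
R6 ← R6 − (26/21)·R2: [0, 0, -82/21, 16/7, -313/21]
R4 ← R4 + (19/21)·R3: [0, 0, 0, -5/21, -5]
R5 ← R5 + (22/21)·R3: [0, 0, 0, -8/21, -7]
R6 ← R6 + (41/21)·R3: [0, 0, 0, -34/21, -11]
R5 ← R5 − (8/5)·R4: [0, 0, 0, 0, 1]
R6 ← R6 − (34/5)·R4: [0, 0, 0, 0, 23]
R6 ← R6 − (23)·R5: [0, 0, 0, 0, 0]
Echelon form has 5 nonzero rows, so rank(M) = 5.
The rank gives the maximum number of linearly independent rows: 5.

5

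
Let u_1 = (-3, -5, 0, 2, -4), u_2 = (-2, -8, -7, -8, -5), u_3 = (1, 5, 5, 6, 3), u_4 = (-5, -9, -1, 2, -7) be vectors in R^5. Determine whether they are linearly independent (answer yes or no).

no

Form the matrix with these vectors as rows and row reduce.
R2 ← R2 − (2/3)·R1: [0, -14/3, -7, -28/3, -7/3]
R3 ← R3 + (1/3)·R1: [0, 10/3, 5, 20/3, 5/3]
R4 ← R4 − (5/3)·R1: [0, -2/3, -1, -4/3, -1/3]
R3 ← R3 + (5/7)·R2: [0, 0, 0, 0, 0]
R4 ← R4 − (1/7)·R2: [0, 0, 0, 0, 0]
2 nonzero rows, so the 4 vectors span a space of dimension 2.
Since 2 < 4, the vectors are linearly dependent.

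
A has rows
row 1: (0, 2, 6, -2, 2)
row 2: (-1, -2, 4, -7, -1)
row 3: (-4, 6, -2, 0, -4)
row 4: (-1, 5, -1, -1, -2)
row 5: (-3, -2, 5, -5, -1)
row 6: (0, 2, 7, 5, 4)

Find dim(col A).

Row reduce to echelon form.
Swap R1 ↔ R2
R3 ← R3 − (4)·R1: [0, 14, -18, 28, 0]
R4 ← R4 − R1: [0, 7, -5, 6, -1]
R5 ← R5 − (3)·R1: [0, 4, -7, 16, 2]
R3 ← R3 − (7)·R2: [0, 0, -60, 42, -14]
R4 ← R4 − (7/2)·R2: [0, 0, -26, 13, -8]
R5 ← R5 − (2)·R2: [0, 0, -19, 20, -2]
R6 ← R6 − R2: [0, 0, 1, 7, 2]
R4 ← R4 − (13/30)·R3: [0, 0, 0, -26/5, -29/15]
R5 ← R5 − (19/60)·R3: [0, 0, 0, 67/10, 73/30]
R6 ← R6 + (1/60)·R3: [0, 0, 0, 77/10, 53/30]
R5 ← R5 + (67/52)·R4: [0, 0, 0, 0, -3/52]
R6 ← R6 + (77/52)·R4: [0, 0, 0, 0, -57/52]
R6 ← R6 − (19)·R5: [0, 0, 0, 0, 0]
Echelon form has 5 nonzero rows, so rank(A) = 5.
The column space has dimension equal to the rank: 5.

5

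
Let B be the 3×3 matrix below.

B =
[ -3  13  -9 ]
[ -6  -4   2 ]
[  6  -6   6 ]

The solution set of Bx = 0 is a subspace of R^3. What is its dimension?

Row reduce to echelon form.
R2 ← R2 − (2)·R1: [0, -30, 20]
R3 ← R3 + (2)·R1: [0, 20, -12]
R3 ← R3 + (2/3)·R2: [0, 0, 4/3]
3 nonzero rows, so rank(B) = 3.
B has 3 columns; by rank–nullity, nullity = 3 − 3 = 0.

0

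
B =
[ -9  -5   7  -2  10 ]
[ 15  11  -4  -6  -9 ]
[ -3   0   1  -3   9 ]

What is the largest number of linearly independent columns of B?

3

Row reduce to echelon form.
R2 ← R2 + (5/3)·R1: [0, 8/3, 23/3, -28/3, 23/3]
R3 ← R3 − (1/3)·R1: [0, 5/3, -4/3, -7/3, 17/3]
R3 ← R3 − (5/8)·R2: [0, 0, -49/8, 7/2, 7/8]
Echelon form has 3 nonzero rows, so rank(B) = 3.
The rank gives the maximum number of linearly independent columns: 3.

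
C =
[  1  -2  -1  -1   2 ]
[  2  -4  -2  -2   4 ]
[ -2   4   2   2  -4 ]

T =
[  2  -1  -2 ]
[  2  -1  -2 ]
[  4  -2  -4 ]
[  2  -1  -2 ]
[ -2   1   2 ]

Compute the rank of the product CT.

First compute CT:
[[-12,   6,  12],
 [-24,  12,  24],
 [ 24, -12, -24]]
Now row reduce the product.
R2 ← R2 − (2)·R1: [0, 0, 0]
R3 ← R3 + (2)·R1: [0, 0, 0]
1 nonzero row, so rank(CT) = 1.

1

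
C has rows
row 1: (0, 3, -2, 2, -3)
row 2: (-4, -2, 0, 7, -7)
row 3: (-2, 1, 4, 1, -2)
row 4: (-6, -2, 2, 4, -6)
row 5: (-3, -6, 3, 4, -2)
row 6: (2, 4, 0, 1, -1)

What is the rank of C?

Row reduce to echelon form.
Swap R1 ↔ R2
R3 ← R3 − (1/2)·R1: [0, 2, 4, -5/2, 3/2]
R4 ← R4 − (3/2)·R1: [0, 1, 2, -13/2, 9/2]
R5 ← R5 − (3/4)·R1: [0, -9/2, 3, -5/4, 13/4]
R6 ← R6 + (1/2)·R1: [0, 3, 0, 9/2, -9/2]
R3 ← R3 − (2/3)·R2: [0, 0, 16/3, -23/6, 7/2]
R4 ← R4 − (1/3)·R2: [0, 0, 8/3, -43/6, 11/2]
R5 ← R5 + (3/2)·R2: [0, 0, 0, 7/4, -5/4]
R6 ← R6 − R2: [0, 0, 2, 5/2, -3/2]
R4 ← R4 − (1/2)·R3: [0, 0, 0, -21/4, 15/4]
R6 ← R6 − (3/8)·R3: [0, 0, 0, 63/16, -45/16]
R5 ← R5 + (1/3)·R4: [0, 0, 0, 0, 0]
R6 ← R6 + (3/4)·R4: [0, 0, 0, 0, 0]
Echelon form has 4 nonzero rows, so rank(C) = 4.

4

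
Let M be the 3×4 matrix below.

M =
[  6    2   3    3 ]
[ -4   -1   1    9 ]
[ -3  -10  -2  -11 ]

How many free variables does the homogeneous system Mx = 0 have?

1

Row reduce to echelon form.
R2 ← R2 + (2/3)·R1: [0, 1/3, 3, 11]
R3 ← R3 + (1/2)·R1: [0, -9, -1/2, -19/2]
R3 ← R3 + (27)·R2: [0, 0, 161/2, 575/2]
3 nonzero rows, so rank(M) = 3.
M has 4 columns; by rank–nullity, nullity = 4 − 3 = 1.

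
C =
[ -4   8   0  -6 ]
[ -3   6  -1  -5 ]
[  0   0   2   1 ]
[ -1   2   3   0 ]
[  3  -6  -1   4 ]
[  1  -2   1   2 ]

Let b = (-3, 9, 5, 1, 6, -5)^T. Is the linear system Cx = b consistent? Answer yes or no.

Row reduce the augmented matrix [C | b].
R2 ← R2 − (3/4)·R1: [0, 0, -1, -1/2, 45/4]
R4 ← R4 − (1/4)·R1: [0, 0, 3, 3/2, 7/4]
R5 ← R5 + (3/4)·R1: [0, 0, -1, -1/2, 15/4]
R6 ← R6 + (1/4)·R1: [0, 0, 1, 1/2, -23/4]
R3 ← R3 + (2)·R2: [0, 0, 0, 0, 55/2]
R4 ← R4 + (3)·R2: [0, 0, 0, 0, 71/2]
R5 ← R5 − R2: [0, 0, 0, 0, -15/2]
R6 ← R6 + R2: [0, 0, 0, 0, 11/2]
R4 ← R4 − (71/55)·R3: [0, 0, 0, 0, 0]
R5 ← R5 + (3/11)·R3: [0, 0, 0, 0, 0]
R6 ← R6 − (1/5)·R3: [0, 0, 0, 0, 0]
The echelon form has 3 nonzero rows; the last pivot sits in the augmented column, so rank(C) = 2 but rank([C|b]) = 3.
Since the ranks differ, the system is inconsistent.

no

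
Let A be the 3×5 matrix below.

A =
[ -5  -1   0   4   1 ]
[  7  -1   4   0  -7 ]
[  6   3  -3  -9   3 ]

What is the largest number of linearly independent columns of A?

2

Row reduce to echelon form.
R2 ← R2 + (7/5)·R1: [0, -12/5, 4, 28/5, -28/5]
R3 ← R3 + (6/5)·R1: [0, 9/5, -3, -21/5, 21/5]
R3 ← R3 + (3/4)·R2: [0, 0, 0, 0, 0]
Echelon form has 2 nonzero rows, so rank(A) = 2.
The rank gives the maximum number of linearly independent columns: 2.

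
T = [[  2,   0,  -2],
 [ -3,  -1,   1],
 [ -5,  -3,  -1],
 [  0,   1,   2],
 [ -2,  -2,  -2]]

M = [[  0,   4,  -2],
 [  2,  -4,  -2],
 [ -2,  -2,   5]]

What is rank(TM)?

First compute TM:
[[  4,  12, -14],
 [ -4, -10,  13],
 [ -4,  -6,  11],
 [ -2,  -8,   8],
 [  0,   4,  -2]]
Now row reduce the product.
R2 ← R2 + R1: [0, 2, -1]
R3 ← R3 + R1: [0, 6, -3]
R4 ← R4 + (1/2)·R1: [0, -2, 1]
R3 ← R3 − (3)·R2: [0, 0, 0]
R4 ← R4 + R2: [0, 0, 0]
R5 ← R5 − (2)·R2: [0, 0, 0]
2 nonzero rows, so rank(TM) = 2.

2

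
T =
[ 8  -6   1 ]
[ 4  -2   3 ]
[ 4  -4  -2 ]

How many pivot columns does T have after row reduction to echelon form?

Row reduce to echelon form.
R2 ← R2 − (1/2)·R1: [0, 1, 5/2]
R3 ← R3 − (1/2)·R1: [0, -1, -5/2]
R3 ← R3 + R2: [0, 0, 0]
Echelon form has 2 nonzero rows, so rank(T) = 2.
Each nonzero row contributes one pivot column: 2 pivot columns.

2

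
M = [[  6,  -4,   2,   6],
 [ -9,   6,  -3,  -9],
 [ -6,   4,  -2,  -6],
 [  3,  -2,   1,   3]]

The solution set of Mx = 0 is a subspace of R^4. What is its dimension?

Row reduce to echelon form.
R2 ← R2 + (3/2)·R1: [0, 0, 0, 0]
R3 ← R3 + R1: [0, 0, 0, 0]
R4 ← R4 − (1/2)·R1: [0, 0, 0, 0]
1 nonzero row, so rank(M) = 1.
M has 4 columns; by rank–nullity, nullity = 4 − 1 = 3.

3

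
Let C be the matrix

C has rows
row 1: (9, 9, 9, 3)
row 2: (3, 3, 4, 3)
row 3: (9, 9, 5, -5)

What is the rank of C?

Row reduce to echelon form.
R2 ← R2 − (1/3)·R1: [0, 0, 1, 2]
R3 ← R3 − R1: [0, 0, -4, -8]
R3 ← R3 + (4)·R2: [0, 0, 0, 0]
Echelon form has 2 nonzero rows, so rank(C) = 2.

2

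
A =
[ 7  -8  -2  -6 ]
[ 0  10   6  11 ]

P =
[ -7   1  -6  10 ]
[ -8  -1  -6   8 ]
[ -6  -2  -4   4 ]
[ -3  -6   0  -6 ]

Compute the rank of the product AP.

2

First compute AP:
[[ 45,  55,  14,  34],
 [-149, -88, -84,  38]]
Now row reduce the product.
R2 ← R2 + (149/45)·R1: [0, 847/9, -1694/45, 6776/45]
2 nonzero rows, so rank(AP) = 2.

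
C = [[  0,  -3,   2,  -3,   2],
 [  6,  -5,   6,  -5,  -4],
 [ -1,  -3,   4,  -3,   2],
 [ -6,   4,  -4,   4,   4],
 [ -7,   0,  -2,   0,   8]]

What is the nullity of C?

2

Row reduce to echelon form.
Swap R1 ↔ R2
R3 ← R3 + (1/6)·R1: [0, -23/6, 5, -23/6, 4/3]
R4 ← R4 + R1: [0, -1, 2, -1, 0]
R5 ← R5 + (7/6)·R1: [0, -35/6, 5, -35/6, 10/3]
R3 ← R3 − (23/18)·R2: [0, 0, 22/9, 0, -11/9]
R4 ← R4 − (1/3)·R2: [0, 0, 4/3, 0, -2/3]
R5 ← R5 − (35/18)·R2: [0, 0, 10/9, 0, -5/9]
R4 ← R4 − (6/11)·R3: [0, 0, 0, 0, 0]
R5 ← R5 − (5/11)·R3: [0, 0, 0, 0, 0]
3 nonzero rows, so rank(C) = 3.
C has 5 columns; by rank–nullity, nullity = 5 − 3 = 2.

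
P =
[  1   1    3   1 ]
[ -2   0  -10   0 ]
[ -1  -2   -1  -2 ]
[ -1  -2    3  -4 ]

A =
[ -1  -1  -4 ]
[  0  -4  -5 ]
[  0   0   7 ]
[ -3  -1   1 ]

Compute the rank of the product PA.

3

First compute PA:
[[ -4,  -6,  13],
 [  2,   2, -62],
 [  7,  11,   5],
 [ 13,  13,  31]]
Now row reduce the product.
R2 ← R2 + (1/2)·R1: [0, -1, -111/2]
R3 ← R3 + (7/4)·R1: [0, 1/2, 111/4]
R4 ← R4 + (13/4)·R1: [0, -13/2, 293/4]
R3 ← R3 + (1/2)·R2: [0, 0, 0]
R4 ← R4 − (13/2)·R2: [0, 0, 434]
Swap R3 ↔ R4
3 nonzero rows, so rank(PA) = 3.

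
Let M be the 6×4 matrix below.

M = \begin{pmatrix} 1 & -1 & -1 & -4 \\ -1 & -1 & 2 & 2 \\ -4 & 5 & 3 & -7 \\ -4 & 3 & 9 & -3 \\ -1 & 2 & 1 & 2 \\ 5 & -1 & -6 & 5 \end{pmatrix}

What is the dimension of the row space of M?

Row reduce to echelon form.
R2 ← R2 + R1: [0, -2, 1, -2]
R3 ← R3 + (4)·R1: [0, 1, -1, -23]
R4 ← R4 + (4)·R1: [0, -1, 5, -19]
R5 ← R5 + R1: [0, 1, 0, -2]
R6 ← R6 − (5)·R1: [0, 4, -1, 25]
R3 ← R3 + (1/2)·R2: [0, 0, -1/2, -24]
R4 ← R4 − (1/2)·R2: [0, 0, 9/2, -18]
R5 ← R5 + (1/2)·R2: [0, 0, 1/2, -3]
R6 ← R6 + (2)·R2: [0, 0, 1, 21]
R4 ← R4 + (9)·R3: [0, 0, 0, -234]
R5 ← R5 + R3: [0, 0, 0, -27]
R6 ← R6 + (2)·R3: [0, 0, 0, -27]
R5 ← R5 − (3/26)·R4: [0, 0, 0, 0]
R6 ← R6 − (3/26)·R4: [0, 0, 0, 0]
Echelon form has 4 nonzero rows, so rank(M) = 4.
The row space has dimension equal to the rank: 4.

4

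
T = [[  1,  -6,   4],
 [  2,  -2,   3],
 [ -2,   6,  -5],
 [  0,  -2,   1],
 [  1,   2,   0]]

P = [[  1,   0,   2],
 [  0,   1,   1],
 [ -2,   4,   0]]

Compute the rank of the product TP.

2

First compute TP:
[[ -7,  10,  -4],
 [ -4,  10,   2],
 [  8, -14,   2],
 [ -2,   2,  -2],
 [  1,   2,   4]]
Now row reduce the product.
R2 ← R2 − (4/7)·R1: [0, 30/7, 30/7]
R3 ← R3 + (8/7)·R1: [0, -18/7, -18/7]
R4 ← R4 − (2/7)·R1: [0, -6/7, -6/7]
R5 ← R5 + (1/7)·R1: [0, 24/7, 24/7]
R3 ← R3 + (3/5)·R2: [0, 0, 0]
R4 ← R4 + (1/5)·R2: [0, 0, 0]
R5 ← R5 − (4/5)·R2: [0, 0, 0]
2 nonzero rows, so rank(TP) = 2.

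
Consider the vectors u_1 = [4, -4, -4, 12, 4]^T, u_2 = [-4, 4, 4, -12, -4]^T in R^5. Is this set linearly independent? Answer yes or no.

no

Form the matrix with these vectors as rows and row reduce.
R2 ← R2 + R1: [0, 0, 0, 0, 0]
1 nonzero row, so the 2 vectors span a space of dimension 1.
Since 1 < 2, the vectors are linearly dependent.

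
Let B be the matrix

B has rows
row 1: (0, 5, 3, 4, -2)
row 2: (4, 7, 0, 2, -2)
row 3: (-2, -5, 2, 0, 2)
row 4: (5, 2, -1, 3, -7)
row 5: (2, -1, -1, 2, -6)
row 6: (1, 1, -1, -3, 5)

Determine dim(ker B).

1

Row reduce to echelon form.
Swap R1 ↔ R2
R3 ← R3 + (1/2)·R1: [0, -3/2, 2, 1, 1]
R4 ← R4 − (5/4)·R1: [0, -27/4, -1, 1/2, -9/2]
R5 ← R5 − (1/2)·R1: [0, -9/2, -1, 1, -5]
R6 ← R6 − (1/4)·R1: [0, -3/4, -1, -7/2, 11/2]
R3 ← R3 + (3/10)·R2: [0, 0, 29/10, 11/5, 2/5]
R4 ← R4 + (27/20)·R2: [0, 0, 61/20, 59/10, -36/5]
R5 ← R5 + (9/10)·R2: [0, 0, 17/10, 23/5, -34/5]
R6 ← R6 + (3/20)·R2: [0, 0, -11/20, -29/10, 26/5]
R4 ← R4 − (61/58)·R3: [0, 0, 0, 104/29, -221/29]
R5 ← R5 − (17/29)·R3: [0, 0, 0, 96/29, -204/29]
R6 ← R6 + (11/58)·R3: [0, 0, 0, -72/29, 153/29]
R5 ← R5 − (12/13)·R4: [0, 0, 0, 0, 0]
R6 ← R6 + (9/13)·R4: [0, 0, 0, 0, 0]
4 nonzero rows, so rank(B) = 4.
B has 5 columns; by rank–nullity, nullity = 5 − 4 = 1.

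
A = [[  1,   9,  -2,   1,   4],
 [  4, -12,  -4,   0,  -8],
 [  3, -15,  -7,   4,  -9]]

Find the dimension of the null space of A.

2

Row reduce to echelon form.
R2 ← R2 − (4)·R1: [0, -48, 4, -4, -24]
R3 ← R3 − (3)·R1: [0, -42, -1, 1, -21]
R3 ← R3 − (7/8)·R2: [0, 0, -9/2, 9/2, 0]
3 nonzero rows, so rank(A) = 3.
A has 5 columns; by rank–nullity, nullity = 5 − 3 = 2.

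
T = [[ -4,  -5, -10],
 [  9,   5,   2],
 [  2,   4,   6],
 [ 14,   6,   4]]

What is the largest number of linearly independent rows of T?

3

Row reduce to echelon form.
R2 ← R2 + (9/4)·R1: [0, -25/4, -41/2]
R3 ← R3 + (1/2)·R1: [0, 3/2, 1]
R4 ← R4 + (7/2)·R1: [0, -23/2, -31]
R3 ← R3 + (6/25)·R2: [0, 0, -98/25]
R4 ← R4 − (46/25)·R2: [0, 0, 168/25]
R4 ← R4 + (12/7)·R3: [0, 0, 0]
Echelon form has 3 nonzero rows, so rank(T) = 3.
The rank gives the maximum number of linearly independent rows: 3.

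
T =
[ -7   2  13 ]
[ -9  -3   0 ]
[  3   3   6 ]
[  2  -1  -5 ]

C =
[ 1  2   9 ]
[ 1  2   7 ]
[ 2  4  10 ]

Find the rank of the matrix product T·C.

2

First compute TC:
[[ 21,  42,  81],
 [-12, -24, -102],
 [ 18,  36, 108],
 [ -9, -18, -39]]
Now row reduce the product.
R2 ← R2 + (4/7)·R1: [0, 0, -390/7]
R3 ← R3 − (6/7)·R1: [0, 0, 270/7]
R4 ← R4 + (3/7)·R1: [0, 0, -30/7]
R3 ← R3 + (9/13)·R2: [0, 0, 0]
R4 ← R4 − (1/13)·R2: [0, 0, 0]
2 nonzero rows, so rank(TC) = 2.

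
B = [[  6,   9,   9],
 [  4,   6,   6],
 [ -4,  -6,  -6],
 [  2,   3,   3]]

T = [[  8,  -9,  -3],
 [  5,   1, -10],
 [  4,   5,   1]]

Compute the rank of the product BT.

First compute BT:
[[129,   0, -99],
 [ 86,   0, -66],
 [-86,   0,  66],
 [ 43,   0, -33]]
Now row reduce the product.
R2 ← R2 − (2/3)·R1: [0, 0, 0]
R3 ← R3 + (2/3)·R1: [0, 0, 0]
R4 ← R4 − (1/3)·R1: [0, 0, 0]
1 nonzero row, so rank(BT) = 1.

1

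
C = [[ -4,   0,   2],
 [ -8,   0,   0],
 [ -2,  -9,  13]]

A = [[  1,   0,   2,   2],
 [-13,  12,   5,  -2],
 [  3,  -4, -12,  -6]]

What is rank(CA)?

3

First compute CA:
[[  2,  -8, -32, -20],
 [ -8,   0, -16, -16],
 [154, -160, -205, -64]]
Now row reduce the product.
R2 ← R2 + (4)·R1: [0, -32, -144, -96]
R3 ← R3 − (77)·R1: [0, 456, 2259, 1476]
R3 ← R3 + (57/4)·R2: [0, 0, 207, 108]
3 nonzero rows, so rank(CA) = 3.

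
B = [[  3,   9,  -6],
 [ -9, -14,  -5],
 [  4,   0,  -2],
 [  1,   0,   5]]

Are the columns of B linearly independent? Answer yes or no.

yes

Row reduce B to echelon form.
R2 ← R2 + (3)·R1: [0, 13, -23]
R3 ← R3 − (4/3)·R1: [0, -12, 6]
R4 ← R4 − (1/3)·R1: [0, -3, 7]
R3 ← R3 + (12/13)·R2: [0, 0, -198/13]
R4 ← R4 + (3/13)·R2: [0, 0, 22/13]
R4 ← R4 + (1/9)·R3: [0, 0, 0]
3 pivots among 3 columns.
Every column is a pivot column, so the columns are linearly independent.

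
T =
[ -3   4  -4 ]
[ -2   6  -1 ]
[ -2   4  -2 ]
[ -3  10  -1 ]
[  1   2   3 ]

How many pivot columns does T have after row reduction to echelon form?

2

Row reduce to echelon form.
R2 ← R2 − (2/3)·R1: [0, 10/3, 5/3]
R3 ← R3 − (2/3)·R1: [0, 4/3, 2/3]
R4 ← R4 − R1: [0, 6, 3]
R5 ← R5 + (1/3)·R1: [0, 10/3, 5/3]
R3 ← R3 − (2/5)·R2: [0, 0, 0]
R4 ← R4 − (9/5)·R2: [0, 0, 0]
R5 ← R5 − R2: [0, 0, 0]
Echelon form has 2 nonzero rows, so rank(T) = 2.
Each nonzero row contributes one pivot column: 2 pivot columns.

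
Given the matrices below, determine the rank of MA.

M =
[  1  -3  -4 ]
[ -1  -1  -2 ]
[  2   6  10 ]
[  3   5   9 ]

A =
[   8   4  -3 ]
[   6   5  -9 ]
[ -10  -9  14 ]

First compute MA:
[[ 30,  25, -32],
 [  6,   9, -16],
 [-48, -52,  80],
 [-36, -44,  72]]
Now row reduce the product.
R2 ← R2 − (1/5)·R1: [0, 4, -48/5]
R3 ← R3 + (8/5)·R1: [0, -12, 144/5]
R4 ← R4 + (6/5)·R1: [0, -14, 168/5]
R3 ← R3 + (3)·R2: [0, 0, 0]
R4 ← R4 + (7/2)·R2: [0, 0, 0]
2 nonzero rows, so rank(MA) = 2.

2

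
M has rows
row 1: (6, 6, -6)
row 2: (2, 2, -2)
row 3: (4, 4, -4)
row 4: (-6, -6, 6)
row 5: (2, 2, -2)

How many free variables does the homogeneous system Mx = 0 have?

2

Row reduce to echelon form.
R2 ← R2 − (1/3)·R1: [0, 0, 0]
R3 ← R3 − (2/3)·R1: [0, 0, 0]
R4 ← R4 + R1: [0, 0, 0]
R5 ← R5 − (1/3)·R1: [0, 0, 0]
1 nonzero row, so rank(M) = 1.
M has 3 columns; by rank–nullity, nullity = 3 − 1 = 2.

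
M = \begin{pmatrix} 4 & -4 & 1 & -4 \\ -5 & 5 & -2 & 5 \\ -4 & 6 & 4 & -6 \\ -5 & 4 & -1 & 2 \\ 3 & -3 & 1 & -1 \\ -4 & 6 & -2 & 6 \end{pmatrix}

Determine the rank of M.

4

Row reduce to echelon form.
R2 ← R2 + (5/4)·R1: [0, 0, -3/4, 0]
R3 ← R3 + R1: [0, 2, 5, -10]
R4 ← R4 + (5/4)·R1: [0, -1, 1/4, -3]
R5 ← R5 − (3/4)·R1: [0, 0, 1/4, 2]
R6 ← R6 + R1: [0, 2, -1, 2]
Swap R2 ↔ R3
R4 ← R4 + (1/2)·R2: [0, 0, 11/4, -8]
R6 ← R6 − R2: [0, 0, -6, 12]
R4 ← R4 + (11/3)·R3: [0, 0, 0, -8]
R5 ← R5 + (1/3)·R3: [0, 0, 0, 2]
R6 ← R6 − (8)·R3: [0, 0, 0, 12]
R5 ← R5 + (1/4)·R4: [0, 0, 0, 0]
R6 ← R6 + (3/2)·R4: [0, 0, 0, 0]
Echelon form has 4 nonzero rows, so rank(M) = 4.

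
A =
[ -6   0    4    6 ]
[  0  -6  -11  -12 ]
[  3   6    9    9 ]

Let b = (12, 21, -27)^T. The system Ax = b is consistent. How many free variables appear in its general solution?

2

Row reduce the augmented matrix [A | b].
R3 ← R3 + (1/2)·R1: [0, 6, 11, 12, -21]
R3 ← R3 + R2: [0, 0, 0, 0, 0]
The echelon form has 2 nonzero rows, and every pivot lies in the first 4 columns, so rank(A) = rank([A|b]) = 2.
The system is consistent.
Free variables = (unknowns) − (rank) = 4 − 2 = 2.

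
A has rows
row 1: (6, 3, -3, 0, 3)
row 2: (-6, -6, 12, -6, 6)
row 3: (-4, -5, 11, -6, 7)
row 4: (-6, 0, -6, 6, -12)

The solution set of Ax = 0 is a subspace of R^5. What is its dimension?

3

Row reduce to echelon form.
R2 ← R2 + R1: [0, -3, 9, -6, 9]
R3 ← R3 + (2/3)·R1: [0, -3, 9, -6, 9]
R4 ← R4 + R1: [0, 3, -9, 6, -9]
R3 ← R3 − R2: [0, 0, 0, 0, 0]
R4 ← R4 + R2: [0, 0, 0, 0, 0]
2 nonzero rows, so rank(A) = 2.
A has 5 columns; by rank–nullity, nullity = 5 − 2 = 3.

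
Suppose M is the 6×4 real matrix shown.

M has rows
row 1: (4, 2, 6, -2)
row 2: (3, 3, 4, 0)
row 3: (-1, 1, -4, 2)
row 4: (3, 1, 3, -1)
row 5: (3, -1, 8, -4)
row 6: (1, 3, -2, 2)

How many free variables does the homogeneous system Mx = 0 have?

0

Row reduce to echelon form.
R2 ← R2 − (3/4)·R1: [0, 3/2, -1/2, 3/2]
R3 ← R3 + (1/4)·R1: [0, 3/2, -5/2, 3/2]
R4 ← R4 − (3/4)·R1: [0, -1/2, -3/2, 1/2]
R5 ← R5 − (3/4)·R1: [0, -5/2, 7/2, -5/2]
R6 ← R6 − (1/4)·R1: [0, 5/2, -7/2, 5/2]
R3 ← R3 − R2: [0, 0, -2, 0]
R4 ← R4 + (1/3)·R2: [0, 0, -5/3, 1]
R5 ← R5 + (5/3)·R2: [0, 0, 8/3, 0]
R6 ← R6 − (5/3)·R2: [0, 0, -8/3, 0]
R4 ← R4 − (5/6)·R3: [0, 0, 0, 1]
R5 ← R5 + (4/3)·R3: [0, 0, 0, 0]
R6 ← R6 − (4/3)·R3: [0, 0, 0, 0]
4 nonzero rows, so rank(M) = 4.
M has 4 columns; by rank–nullity, nullity = 4 − 4 = 0.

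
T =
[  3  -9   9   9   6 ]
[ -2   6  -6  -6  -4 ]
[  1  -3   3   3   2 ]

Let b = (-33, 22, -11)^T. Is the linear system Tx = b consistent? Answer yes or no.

Row reduce the augmented matrix [T | b].
R2 ← R2 + (2/3)·R1: [0, 0, 0, 0, 0, 0]
R3 ← R3 − (1/3)·R1: [0, 0, 0, 0, 0, 0]
The echelon form has 1 nonzero rows, and every pivot lies in the first 5 columns, so rank(T) = rank([T|b]) = 1.
The system is consistent.

yes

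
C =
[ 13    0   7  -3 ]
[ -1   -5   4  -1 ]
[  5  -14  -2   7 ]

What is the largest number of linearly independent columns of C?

3

Row reduce to echelon form.
R2 ← R2 + (1/13)·R1: [0, -5, 59/13, -16/13]
R3 ← R3 − (5/13)·R1: [0, -14, -61/13, 106/13]
R3 ← R3 − (14/5)·R2: [0, 0, -87/5, 58/5]
Echelon form has 3 nonzero rows, so rank(C) = 3.
The rank gives the maximum number of linearly independent columns: 3.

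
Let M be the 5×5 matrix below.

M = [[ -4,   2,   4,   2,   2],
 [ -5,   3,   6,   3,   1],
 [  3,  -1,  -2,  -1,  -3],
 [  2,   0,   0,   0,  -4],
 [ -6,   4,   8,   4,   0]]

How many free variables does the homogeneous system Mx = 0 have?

3

Row reduce to echelon form.
R2 ← R2 − (5/4)·R1: [0, 1/2, 1, 1/2, -3/2]
R3 ← R3 + (3/4)·R1: [0, 1/2, 1, 1/2, -3/2]
R4 ← R4 + (1/2)·R1: [0, 1, 2, 1, -3]
R5 ← R5 − (3/2)·R1: [0, 1, 2, 1, -3]
R3 ← R3 − R2: [0, 0, 0, 0, 0]
R4 ← R4 − (2)·R2: [0, 0, 0, 0, 0]
R5 ← R5 − (2)·R2: [0, 0, 0, 0, 0]
2 nonzero rows, so rank(M) = 2.
M has 5 columns; by rank–nullity, nullity = 5 − 2 = 3.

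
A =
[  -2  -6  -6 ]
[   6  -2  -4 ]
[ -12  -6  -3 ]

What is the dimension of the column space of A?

Row reduce to echelon form.
R2 ← R2 + (3)·R1: [0, -20, -22]
R3 ← R3 − (6)·R1: [0, 30, 33]
R3 ← R3 + (3/2)·R2: [0, 0, 0]
Echelon form has 2 nonzero rows, so rank(A) = 2.
The column space has dimension equal to the rank: 2.

2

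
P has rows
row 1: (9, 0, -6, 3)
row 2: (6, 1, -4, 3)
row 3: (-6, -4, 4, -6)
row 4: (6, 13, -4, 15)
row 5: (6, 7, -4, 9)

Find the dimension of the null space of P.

Row reduce to echelon form.
R2 ← R2 − (2/3)·R1: [0, 1, 0, 1]
R3 ← R3 + (2/3)·R1: [0, -4, 0, -4]
R4 ← R4 − (2/3)·R1: [0, 13, 0, 13]
R5 ← R5 − (2/3)·R1: [0, 7, 0, 7]
R3 ← R3 + (4)·R2: [0, 0, 0, 0]
R4 ← R4 − (13)·R2: [0, 0, 0, 0]
R5 ← R5 − (7)·R2: [0, 0, 0, 0]
2 nonzero rows, so rank(P) = 2.
P has 4 columns; by rank–nullity, nullity = 4 − 2 = 2.

2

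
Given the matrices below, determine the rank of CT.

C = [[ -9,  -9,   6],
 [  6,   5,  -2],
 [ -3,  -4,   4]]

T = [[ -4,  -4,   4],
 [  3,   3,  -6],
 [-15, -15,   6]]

2

First compute CT:
[[-81, -81,  54],
 [ 21,  21, -18],
 [-60, -60,  36]]
Now row reduce the product.
R2 ← R2 + (7/27)·R1: [0, 0, -4]
R3 ← R3 − (20/27)·R1: [0, 0, -4]
R3 ← R3 − R2: [0, 0, 0]
2 nonzero rows, so rank(CT) = 2.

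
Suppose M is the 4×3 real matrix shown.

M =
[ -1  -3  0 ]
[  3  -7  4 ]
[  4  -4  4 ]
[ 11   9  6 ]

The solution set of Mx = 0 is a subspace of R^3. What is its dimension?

Row reduce to echelon form.
R2 ← R2 + (3)·R1: [0, -16, 4]
R3 ← R3 + (4)·R1: [0, -16, 4]
R4 ← R4 + (11)·R1: [0, -24, 6]
R3 ← R3 − R2: [0, 0, 0]
R4 ← R4 − (3/2)·R2: [0, 0, 0]
2 nonzero rows, so rank(M) = 2.
M has 3 columns; by rank–nullity, nullity = 3 − 2 = 1.

1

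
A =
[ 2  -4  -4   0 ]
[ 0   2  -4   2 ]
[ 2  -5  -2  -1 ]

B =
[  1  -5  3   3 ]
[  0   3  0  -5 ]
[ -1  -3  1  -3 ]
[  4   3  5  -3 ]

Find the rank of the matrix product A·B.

First compute AB:
[[  6, -10,   2,  38],
 [ 12,  24,   6,  -4],
 [  0, -22,  -1,  40]]
Now row reduce the product.
R2 ← R2 − (2)·R1: [0, 44, 2, -80]
R3 ← R3 + (1/2)·R2: [0, 0, 0, 0]
2 nonzero rows, so rank(AB) = 2.

2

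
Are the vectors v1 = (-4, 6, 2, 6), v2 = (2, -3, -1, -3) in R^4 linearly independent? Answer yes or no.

no

Form the matrix with these vectors as rows and row reduce.
R2 ← R2 + (1/2)·R1: [0, 0, 0, 0]
1 nonzero row, so the 2 vectors span a space of dimension 1.
Since 1 < 2, the vectors are linearly dependent.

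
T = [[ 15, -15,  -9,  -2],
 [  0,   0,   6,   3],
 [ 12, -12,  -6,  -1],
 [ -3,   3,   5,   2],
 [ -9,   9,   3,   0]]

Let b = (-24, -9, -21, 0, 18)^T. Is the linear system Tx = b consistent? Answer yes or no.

yes

Row reduce the augmented matrix [T | b].
R3 ← R3 − (4/5)·R1: [0, 0, 6/5, 3/5, -9/5]
R4 ← R4 + (1/5)·R1: [0, 0, 16/5, 8/5, -24/5]
R5 ← R5 + (3/5)·R1: [0, 0, -12/5, -6/5, 18/5]
R3 ← R3 − (1/5)·R2: [0, 0, 0, 0, 0]
R4 ← R4 − (8/15)·R2: [0, 0, 0, 0, 0]
R5 ← R5 + (2/5)·R2: [0, 0, 0, 0, 0]
The echelon form has 2 nonzero rows, and every pivot lies in the first 4 columns, so rank(T) = rank([T|b]) = 2.
The system is consistent.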